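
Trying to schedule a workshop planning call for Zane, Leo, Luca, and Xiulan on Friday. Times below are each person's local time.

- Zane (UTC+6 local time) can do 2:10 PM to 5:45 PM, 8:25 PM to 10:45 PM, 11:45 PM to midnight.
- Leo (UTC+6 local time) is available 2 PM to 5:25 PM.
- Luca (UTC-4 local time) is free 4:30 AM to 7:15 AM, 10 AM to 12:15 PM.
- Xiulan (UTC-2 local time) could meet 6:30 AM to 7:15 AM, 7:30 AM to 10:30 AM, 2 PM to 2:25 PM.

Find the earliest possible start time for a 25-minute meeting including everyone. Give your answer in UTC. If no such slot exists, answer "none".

08:30

Zane in UTC: 08:10-11:45, 14:25-16:45, 17:45-18:00 (subtract 6h to convert from UTC+6).
Leo in UTC: 08:00-11:25 (subtract 6h to convert from UTC+6).
Luca in UTC: 08:30-11:15, 14:00-16:15 (add 4h to convert from UTC-4).
Xiulan in UTC: 08:30-09:15, 09:30-12:30, 16:00-16:25 (add 2h to convert from UTC-2).
Zane ∩ Leo: 08:10-11:25.
Zane ∩ Leo ∩ Luca: 08:30-11:15.
Zane ∩ Leo ∩ Luca ∩ Xiulan: 08:30-09:15, 09:30-11:15.
The first common window of at least 25 minutes is 08:30-09:15, so the earliest start is 08:30.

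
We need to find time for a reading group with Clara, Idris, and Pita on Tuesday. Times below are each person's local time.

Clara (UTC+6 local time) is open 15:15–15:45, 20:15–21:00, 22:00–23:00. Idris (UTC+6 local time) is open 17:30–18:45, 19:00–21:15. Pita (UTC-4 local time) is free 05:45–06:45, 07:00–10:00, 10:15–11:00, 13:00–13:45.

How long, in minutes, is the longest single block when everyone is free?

45

Clara in UTC: 09:15-09:45, 14:15-15:00, 16:00-17:00 (subtract 6h to convert from UTC+6).
Idris in UTC: 11:30-12:45, 13:00-15:15 (subtract 6h to convert from UTC+6).
Pita in UTC: 09:45-10:45, 11:00-14:00, 14:15-15:00, 17:00-17:45 (add 4h to convert from UTC-4).
Clara ∩ Idris: 14:15-15:00.
Clara ∩ Idris ∩ Pita: 14:15-15:00.
Those are the intersection windows.
The longest is 14:15-15:00 at 45 minutes.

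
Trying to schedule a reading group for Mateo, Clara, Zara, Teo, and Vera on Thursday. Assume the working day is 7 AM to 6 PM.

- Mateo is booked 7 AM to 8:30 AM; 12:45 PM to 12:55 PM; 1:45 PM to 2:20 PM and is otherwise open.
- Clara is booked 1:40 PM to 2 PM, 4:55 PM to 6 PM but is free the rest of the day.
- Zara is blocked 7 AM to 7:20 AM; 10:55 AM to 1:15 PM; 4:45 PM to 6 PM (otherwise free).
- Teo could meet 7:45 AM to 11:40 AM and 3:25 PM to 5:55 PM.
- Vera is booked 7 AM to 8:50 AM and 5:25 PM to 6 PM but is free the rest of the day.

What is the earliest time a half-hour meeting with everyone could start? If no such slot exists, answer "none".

Mateo free: 08:30-12:45, 12:55-13:45, 14:20-18:00 (invert busy blocks within the working day).
Clara free: 07:00-13:40, 14:00-16:55 (invert busy blocks within the working day).
Zara free: 07:20-10:55, 13:15-16:45 (invert busy blocks within the working day).
Teo free: 07:45-11:40, 15:25-17:55.
Vera free: 08:50-17:25 (invert busy blocks within the working day).
Mateo ∩ Clara: 08:30-12:45, 12:55-13:40, 14:20-16:55.
Mateo ∩ Clara ∩ Zara: 08:30-10:55, 13:15-13:40, 14:20-16:45.
Mateo ∩ Clara ∩ Zara ∩ Teo: 08:30-10:55, 15:25-16:45.
Mateo ∩ Clara ∩ Zara ∩ Teo ∩ Vera: 08:50-10:55, 15:25-16:45.
The first common window of at least 30 minutes is 08:50-10:55, so the earliest start is 08:50.

08:50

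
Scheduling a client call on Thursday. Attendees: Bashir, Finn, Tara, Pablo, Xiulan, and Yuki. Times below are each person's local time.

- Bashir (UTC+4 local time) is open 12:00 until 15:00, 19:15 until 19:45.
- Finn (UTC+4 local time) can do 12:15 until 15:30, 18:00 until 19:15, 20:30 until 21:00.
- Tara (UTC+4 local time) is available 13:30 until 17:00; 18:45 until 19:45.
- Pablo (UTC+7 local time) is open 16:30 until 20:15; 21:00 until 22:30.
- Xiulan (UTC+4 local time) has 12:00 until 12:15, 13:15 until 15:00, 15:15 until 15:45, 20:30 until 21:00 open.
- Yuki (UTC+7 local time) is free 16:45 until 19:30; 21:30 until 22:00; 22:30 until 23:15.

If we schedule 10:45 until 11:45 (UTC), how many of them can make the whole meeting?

3

Bashir in UTC: 08:00-11:00, 15:15-15:45 (subtract 4h to convert from UTC+4).
Finn in UTC: 08:15-11:30, 14:00-15:15, 16:30-17:00 (subtract 4h to convert from UTC+4).
Tara in UTC: 09:30-13:00, 14:45-15:45 (subtract 4h to convert from UTC+4).
Pablo in UTC: 09:30-13:15, 14:00-15:30 (subtract 7h to convert from UTC+7).
Xiulan in UTC: 08:00-08:15, 09:15-11:00, 11:15-11:45, 16:30-17:00 (subtract 4h to convert from UTC+4).
Yuki in UTC: 09:45-12:30, 14:30-15:00, 15:30-16:15 (subtract 7h to convert from UTC+7).
Tara, Pablo, and Yuki can make the full 10:45-11:45 slot — that's 3.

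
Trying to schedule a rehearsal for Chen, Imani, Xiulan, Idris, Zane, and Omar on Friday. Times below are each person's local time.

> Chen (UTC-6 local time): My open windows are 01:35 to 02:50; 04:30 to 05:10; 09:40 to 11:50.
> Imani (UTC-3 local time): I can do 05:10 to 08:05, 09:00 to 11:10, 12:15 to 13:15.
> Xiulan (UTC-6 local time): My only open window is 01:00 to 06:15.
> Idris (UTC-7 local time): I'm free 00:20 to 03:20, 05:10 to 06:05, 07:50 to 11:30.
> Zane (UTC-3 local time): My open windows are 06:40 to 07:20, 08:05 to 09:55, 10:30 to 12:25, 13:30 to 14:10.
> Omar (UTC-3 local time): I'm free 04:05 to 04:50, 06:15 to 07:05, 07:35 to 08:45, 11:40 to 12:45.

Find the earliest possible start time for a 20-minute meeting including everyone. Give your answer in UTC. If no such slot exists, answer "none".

Chen in UTC: 07:35-08:50, 10:30-11:10, 15:40-17:50 (add 6h to convert from UTC-6).
Imani in UTC: 08:10-11:05, 12:00-14:10, 15:15-16:15 (add 3h to convert from UTC-3).
Xiulan in UTC: 07:00-12:15 (add 6h to convert from UTC-6).
Idris in UTC: 07:20-10:20, 12:10-13:05, 14:50-18:30 (add 7h to convert from UTC-7).
Zane in UTC: 09:40-10:20, 11:05-12:55, 13:30-15:25, 16:30-17:10 (add 3h to convert from UTC-3).
Omar in UTC: 07:05-07:50, 09:15-10:05, 10:35-11:45, 14:40-15:45 (add 3h to convert from UTC-3).
Chen ∩ Imani: 08:10-08:50, 10:30-11:05, 15:40-16:15.
Chen ∩ Imani ∩ Xiulan: 08:10-08:50, 10:30-11:05.
Chen ∩ Imani ∩ Xiulan ∩ Idris: 08:10-08:50.
Chen ∩ Imani ∩ Xiulan ∩ Idris ∩ Zane: ∅.
Chen ∩ Imani ∩ Xiulan ∩ Idris ∩ Zane ∩ Omar: ∅.
There is no time when everyone is free.
No common window is at least 20 minutes long.

none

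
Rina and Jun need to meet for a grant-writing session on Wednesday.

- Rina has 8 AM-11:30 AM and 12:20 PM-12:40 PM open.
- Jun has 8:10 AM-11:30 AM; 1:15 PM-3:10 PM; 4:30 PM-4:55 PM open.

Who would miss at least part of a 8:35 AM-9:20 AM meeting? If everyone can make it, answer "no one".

Rina: free for 08:35-09:20. Jun: free for 08:35-09:20.

no one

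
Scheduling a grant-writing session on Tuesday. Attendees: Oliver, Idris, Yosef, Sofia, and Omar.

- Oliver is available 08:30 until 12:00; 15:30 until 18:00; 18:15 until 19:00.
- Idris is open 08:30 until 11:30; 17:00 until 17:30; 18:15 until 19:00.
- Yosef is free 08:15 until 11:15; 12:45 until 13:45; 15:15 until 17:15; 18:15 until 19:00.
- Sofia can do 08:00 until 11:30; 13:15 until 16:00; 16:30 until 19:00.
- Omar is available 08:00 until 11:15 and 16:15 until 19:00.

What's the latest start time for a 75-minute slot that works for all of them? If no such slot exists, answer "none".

10:00

Oliver ∩ Idris: 08:30-11:30, 17:00-17:30, 18:15-19:00.
Oliver ∩ Idris ∩ Yosef: 08:30-11:15, 17:00-17:15, 18:15-19:00.
Oliver ∩ Idris ∩ Yosef ∩ Sofia: 08:30-11:15, 17:00-17:15, 18:15-19:00.
Oliver ∩ Idris ∩ Yosef ∩ Sofia ∩ Omar: 08:30-11:15, 17:00-17:15, 18:15-19:00.
The last common window of at least 75 minutes is 08:30-11:15; a 75-minute meeting can start as late as 10:00 and still end by 11:15.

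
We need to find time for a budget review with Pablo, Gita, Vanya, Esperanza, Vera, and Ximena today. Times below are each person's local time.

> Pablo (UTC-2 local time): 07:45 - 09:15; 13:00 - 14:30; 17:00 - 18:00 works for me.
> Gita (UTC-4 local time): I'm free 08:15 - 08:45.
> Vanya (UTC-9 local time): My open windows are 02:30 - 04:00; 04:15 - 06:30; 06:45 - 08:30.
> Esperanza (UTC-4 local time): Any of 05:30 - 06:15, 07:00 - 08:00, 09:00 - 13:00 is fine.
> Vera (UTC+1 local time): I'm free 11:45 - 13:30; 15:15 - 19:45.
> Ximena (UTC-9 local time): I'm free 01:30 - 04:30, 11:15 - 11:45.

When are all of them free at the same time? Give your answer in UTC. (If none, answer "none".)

none

Pablo in UTC: 09:45-11:15, 15:00-16:30, 19:00-20:00 (add 2h to convert from UTC-2).
Gita in UTC: 12:15-12:45 (add 4h to convert from UTC-4).
Vanya in UTC: 11:30-13:00, 13:15-15:30, 15:45-17:30 (add 9h to convert from UTC-9).
Esperanza in UTC: 09:30-10:15, 11:00-12:00, 13:00-17:00 (add 4h to convert from UTC-4).
Vera in UTC: 10:45-12:30, 14:15-18:45 (subtract 1h to convert from UTC+1).
Ximena in UTC: 10:30-13:30, 20:15-20:45 (add 9h to convert from UTC-9).
Pablo ∩ Gita: ∅.
Pablo ∩ Gita ∩ Vanya: ∅.
Pablo ∩ Gita ∩ Vanya ∩ Esperanza: ∅.
Pablo ∩ Gita ∩ Vanya ∩ Esperanza ∩ Vera: ∅.
Pablo ∩ Gita ∩ Vanya ∩ Esperanza ∩ Vera ∩ Ximena: ∅.
There is no time when everyone is free.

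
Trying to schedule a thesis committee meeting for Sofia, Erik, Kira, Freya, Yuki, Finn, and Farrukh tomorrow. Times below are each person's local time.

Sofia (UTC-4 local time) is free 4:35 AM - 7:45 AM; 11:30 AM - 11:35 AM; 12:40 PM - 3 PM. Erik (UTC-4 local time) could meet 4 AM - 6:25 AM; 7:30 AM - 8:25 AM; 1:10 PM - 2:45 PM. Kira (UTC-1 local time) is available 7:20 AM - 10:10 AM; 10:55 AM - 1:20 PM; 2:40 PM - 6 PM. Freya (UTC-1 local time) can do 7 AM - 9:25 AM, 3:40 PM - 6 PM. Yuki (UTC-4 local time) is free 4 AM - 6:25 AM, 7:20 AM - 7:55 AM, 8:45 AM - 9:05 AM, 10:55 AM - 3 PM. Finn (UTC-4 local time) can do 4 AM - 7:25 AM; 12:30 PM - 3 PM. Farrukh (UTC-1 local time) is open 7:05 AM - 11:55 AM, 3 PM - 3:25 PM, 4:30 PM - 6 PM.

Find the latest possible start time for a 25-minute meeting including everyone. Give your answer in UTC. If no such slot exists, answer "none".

18:20

Sofia in UTC: 08:35-11:45, 15:30-15:35, 16:40-19:00 (add 4h to convert from UTC-4).
Erik in UTC: 08:00-10:25, 11:30-12:25, 17:10-18:45 (add 4h to convert from UTC-4).
Kira in UTC: 08:20-11:10, 11:55-14:20, 15:40-19:00 (add 1h to convert from UTC-1).
Freya in UTC: 08:00-10:25, 16:40-19:00 (add 1h to convert from UTC-1).
Yuki in UTC: 08:00-10:25, 11:20-11:55, 12:45-13:05, 14:55-19:00 (add 4h to convert from UTC-4).
Finn in UTC: 08:00-11:25, 16:30-19:00 (add 4h to convert from UTC-4).
Farrukh in UTC: 08:05-12:55, 16:00-16:25, 17:30-19:00 (add 1h to convert from UTC-1).
Sofia ∩ Erik: 08:35-10:25, 11:30-11:45, 17:10-18:45.
Sofia ∩ Erik ∩ Kira: 08:35-10:25, 17:10-18:45.
Sofia ∩ Erik ∩ Kira ∩ Freya: 08:35-10:25, 17:10-18:45.
Sofia ∩ Erik ∩ Kira ∩ Freya ∩ Yuki: 08:35-10:25, 17:10-18:45.
Sofia ∩ Erik ∩ Kira ∩ Freya ∩ Yuki ∩ Finn: 08:35-10:25, 17:10-18:45.
Sofia ∩ Erik ∩ Kira ∩ Freya ∩ Yuki ∩ Finn ∩ Farrukh: 08:35-10:25, 17:30-18:45.
Those are the intersection windows.
The last common window of at least 25 minutes is 17:30-18:45; a 25-minute meeting can start as late as 18:20 and still end by 18:45.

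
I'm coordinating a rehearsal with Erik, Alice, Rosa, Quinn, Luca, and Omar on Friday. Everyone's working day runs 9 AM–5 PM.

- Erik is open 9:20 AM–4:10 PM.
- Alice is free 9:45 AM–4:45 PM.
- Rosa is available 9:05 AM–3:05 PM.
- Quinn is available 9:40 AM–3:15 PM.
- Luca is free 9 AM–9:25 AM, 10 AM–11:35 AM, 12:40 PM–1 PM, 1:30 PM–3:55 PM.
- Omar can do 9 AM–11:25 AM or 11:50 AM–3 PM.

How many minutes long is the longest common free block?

Erik ∩ Alice: 09:45-16:10.
Erik ∩ Alice ∩ Rosa: 09:45-15:05.
Erik ∩ Alice ∩ Rosa ∩ Quinn: 09:45-15:05.
Erik ∩ Alice ∩ Rosa ∩ Quinn ∩ Luca: 10:00-11:35, 12:40-13:00, 13:30-15:05.
Erik ∩ Alice ∩ Rosa ∩ Quinn ∩ Luca ∩ Omar: 10:00-11:25, 12:40-13:00, 13:30-15:00.
The longest is 13:30-15:00 at 90 minutes.

90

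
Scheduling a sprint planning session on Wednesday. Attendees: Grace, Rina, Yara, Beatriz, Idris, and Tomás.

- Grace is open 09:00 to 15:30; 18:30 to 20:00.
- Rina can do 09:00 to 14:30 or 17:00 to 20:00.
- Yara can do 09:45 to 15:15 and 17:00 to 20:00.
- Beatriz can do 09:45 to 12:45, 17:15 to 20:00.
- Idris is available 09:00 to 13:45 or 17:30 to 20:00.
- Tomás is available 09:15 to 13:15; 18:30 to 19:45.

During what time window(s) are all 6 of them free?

09:45-12:45, 18:30-19:45

Grace ∩ Rina: 09:00-14:30, 18:30-20:00.
Grace ∩ Rina ∩ Yara: 09:45-14:30, 18:30-20:00.
Grace ∩ Rina ∩ Yara ∩ Beatriz: 09:45-12:45, 18:30-20:00.
Grace ∩ Rina ∩ Yara ∩ Beatriz ∩ Idris: 09:45-12:45, 18:30-20:00.
Grace ∩ Rina ∩ Yara ∩ Beatriz ∩ Idris ∩ Tomás: 09:45-12:45, 18:30-19:45.
Those are the intersection windows.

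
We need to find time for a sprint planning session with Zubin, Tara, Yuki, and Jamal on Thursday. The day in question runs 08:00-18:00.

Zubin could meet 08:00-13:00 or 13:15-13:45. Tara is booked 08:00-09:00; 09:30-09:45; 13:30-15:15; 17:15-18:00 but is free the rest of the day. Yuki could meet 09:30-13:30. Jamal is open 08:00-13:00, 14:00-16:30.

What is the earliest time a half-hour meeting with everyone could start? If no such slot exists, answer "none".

09:45

Zubin free: 08:00-13:00, 13:15-13:45.
Tara free: 09:00-09:30, 09:45-13:30, 15:15-17:15 (invert busy blocks within the working day).
Yuki free: 09:30-13:30.
Jamal free: 08:00-13:00, 14:00-16:30.
Zubin ∩ Tara: 09:00-09:30, 09:45-13:00, 13:15-13:30.
Zubin ∩ Tara ∩ Yuki: 09:45-13:00, 13:15-13:30.
Zubin ∩ Tara ∩ Yuki ∩ Jamal: 09:45-13:00.
So the common availability across everyone is 09:45-13:00.
The first common window of at least 30 minutes is 09:45-13:00, so the earliest start is 09:45.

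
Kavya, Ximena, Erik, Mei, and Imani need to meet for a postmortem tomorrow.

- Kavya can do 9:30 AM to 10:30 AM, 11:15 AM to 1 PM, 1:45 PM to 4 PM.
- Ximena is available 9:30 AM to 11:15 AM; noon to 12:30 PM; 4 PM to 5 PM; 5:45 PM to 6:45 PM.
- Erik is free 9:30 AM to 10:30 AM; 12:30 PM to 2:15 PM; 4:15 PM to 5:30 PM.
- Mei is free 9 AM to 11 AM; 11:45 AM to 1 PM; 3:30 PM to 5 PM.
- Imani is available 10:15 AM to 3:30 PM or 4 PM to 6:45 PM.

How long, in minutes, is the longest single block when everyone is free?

Kavya ∩ Ximena: 09:30-10:30, 12:00-12:30.
Kavya ∩ Ximena ∩ Erik: 09:30-10:30.
Kavya ∩ Ximena ∩ Erik ∩ Mei: 09:30-10:30.
Kavya ∩ Ximena ∩ Erik ∩ Mei ∩ Imani: 10:15-10:30.
Those are the intersection windows.
The longest is 10:15-10:30 at 15 minutes.

15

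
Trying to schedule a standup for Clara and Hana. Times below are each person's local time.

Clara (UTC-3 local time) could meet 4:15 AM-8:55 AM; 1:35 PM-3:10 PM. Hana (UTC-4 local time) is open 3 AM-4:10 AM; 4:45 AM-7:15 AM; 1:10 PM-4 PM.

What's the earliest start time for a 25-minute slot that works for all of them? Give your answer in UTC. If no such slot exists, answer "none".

07:15

Clara in UTC: 07:15-11:55, 16:35-18:10 (add 3h to convert from UTC-3).
Hana in UTC: 07:00-08:10, 08:45-11:15, 17:10-20:00 (add 4h to convert from UTC-4).
Clara ∩ Hana: 07:15-08:10, 08:45-11:15, 17:10-18:10.
The first common window of at least 25 minutes is 07:15-08:10, so the earliest start is 07:15.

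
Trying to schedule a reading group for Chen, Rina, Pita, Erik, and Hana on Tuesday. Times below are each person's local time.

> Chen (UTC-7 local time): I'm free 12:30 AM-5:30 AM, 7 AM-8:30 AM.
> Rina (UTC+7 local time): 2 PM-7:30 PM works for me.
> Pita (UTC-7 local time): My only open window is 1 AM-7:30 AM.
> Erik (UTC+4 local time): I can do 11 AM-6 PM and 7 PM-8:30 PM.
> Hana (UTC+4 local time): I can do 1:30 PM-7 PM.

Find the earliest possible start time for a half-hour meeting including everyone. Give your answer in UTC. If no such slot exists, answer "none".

Chen in UTC: 07:30-12:30, 14:00-15:30 (add 7h to convert from UTC-7).
Rina in UTC: 07:00-12:30 (subtract 7h to convert from UTC+7).
Pita in UTC: 08:00-14:30 (add 7h to convert from UTC-7).
Erik in UTC: 07:00-14:00, 15:00-16:30 (subtract 4h to convert from UTC+4).
Hana in UTC: 09:30-15:00 (subtract 4h to convert from UTC+4).
Chen ∩ Rina: 07:30-12:30.
Chen ∩ Rina ∩ Pita: 08:00-12:30.
Chen ∩ Rina ∩ Pita ∩ Erik: 08:00-12:30.
Chen ∩ Rina ∩ Pita ∩ Erik ∩ Hana: 09:30-12:30.
The first common window of at least 30 minutes is 09:30-12:30, so the earliest start is 09:30.

09:30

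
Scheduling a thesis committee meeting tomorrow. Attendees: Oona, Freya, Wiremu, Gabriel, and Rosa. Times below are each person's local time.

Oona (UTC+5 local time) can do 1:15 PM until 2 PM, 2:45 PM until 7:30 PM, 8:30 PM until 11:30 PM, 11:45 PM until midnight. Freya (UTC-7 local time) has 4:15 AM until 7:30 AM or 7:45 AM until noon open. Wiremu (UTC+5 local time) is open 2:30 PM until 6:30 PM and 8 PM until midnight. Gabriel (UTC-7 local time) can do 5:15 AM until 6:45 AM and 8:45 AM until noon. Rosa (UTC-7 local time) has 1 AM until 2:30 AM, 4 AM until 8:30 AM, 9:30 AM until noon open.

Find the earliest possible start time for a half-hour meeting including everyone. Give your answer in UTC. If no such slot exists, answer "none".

12:15

Oona in UTC: 08:15-09:00, 09:45-14:30, 15:30-18:30, 18:45-19:00 (subtract 5h to convert from UTC+5).
Freya in UTC: 11:15-14:30, 14:45-19:00 (add 7h to convert from UTC-7).
Wiremu in UTC: 09:30-13:30, 15:00-19:00 (subtract 5h to convert from UTC+5).
Gabriel in UTC: 12:15-13:45, 15:45-19:00 (add 7h to convert from UTC-7).
Rosa in UTC: 08:00-09:30, 11:00-15:30, 16:30-19:00 (add 7h to convert from UTC-7).
Oona ∩ Freya: 11:15-14:30, 15:30-18:30, 18:45-19:00.
Oona ∩ Freya ∩ Wiremu: 11:15-13:30, 15:30-18:30, 18:45-19:00.
Oona ∩ Freya ∩ Wiremu ∩ Gabriel: 12:15-13:30, 15:45-18:30, 18:45-19:00.
Oona ∩ Freya ∩ Wiremu ∩ Gabriel ∩ Rosa: 12:15-13:30, 16:30-18:30, 18:45-19:00.
So the common availability across everyone is 12:15-13:30, 16:30-18:30, 18:45-19:00.
The first common window of at least 30 minutes is 12:15-13:30, so the earliest start is 12:15.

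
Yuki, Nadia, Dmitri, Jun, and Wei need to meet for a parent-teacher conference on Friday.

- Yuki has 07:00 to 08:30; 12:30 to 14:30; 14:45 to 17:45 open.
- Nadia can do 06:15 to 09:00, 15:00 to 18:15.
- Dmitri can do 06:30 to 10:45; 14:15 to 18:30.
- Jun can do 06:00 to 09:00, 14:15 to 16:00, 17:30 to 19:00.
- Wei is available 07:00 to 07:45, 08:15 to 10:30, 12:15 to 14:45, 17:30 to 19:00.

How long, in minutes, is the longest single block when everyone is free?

Yuki ∩ Nadia: 07:00-08:30, 15:00-17:45.
Yuki ∩ Nadia ∩ Dmitri: 07:00-08:30, 15:00-17:45.
Yuki ∩ Nadia ∩ Dmitri ∩ Jun: 07:00-08:30, 15:00-16:00, 17:30-17:45.
Yuki ∩ Nadia ∩ Dmitri ∩ Jun ∩ Wei: 07:00-07:45, 08:15-08:30, 17:30-17:45.
So the common availability across everyone is 07:00-07:45, 08:15-08:30, 17:30-17:45.
The longest is 07:00-07:45 at 45 minutes.

45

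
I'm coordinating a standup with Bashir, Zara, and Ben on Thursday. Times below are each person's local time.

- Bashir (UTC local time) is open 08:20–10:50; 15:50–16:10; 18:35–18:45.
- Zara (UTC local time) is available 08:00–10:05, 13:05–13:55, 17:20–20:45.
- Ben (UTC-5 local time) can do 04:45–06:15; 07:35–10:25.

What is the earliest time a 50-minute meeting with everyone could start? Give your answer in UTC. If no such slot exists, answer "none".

none

Bashir in UTC: 08:20-10:50, 15:50-16:10, 18:35-18:45.
Zara in UTC: 08:00-10:05, 13:05-13:55, 17:20-20:45.
Ben in UTC: 09:45-11:15, 12:35-15:25 (add 5h to convert from UTC-5).
Bashir ∩ Zara: 08:20-10:05, 18:35-18:45.
Bashir ∩ Zara ∩ Ben: 09:45-10:05.
Those are the intersection windows.
No common window is at least 50 minutes long.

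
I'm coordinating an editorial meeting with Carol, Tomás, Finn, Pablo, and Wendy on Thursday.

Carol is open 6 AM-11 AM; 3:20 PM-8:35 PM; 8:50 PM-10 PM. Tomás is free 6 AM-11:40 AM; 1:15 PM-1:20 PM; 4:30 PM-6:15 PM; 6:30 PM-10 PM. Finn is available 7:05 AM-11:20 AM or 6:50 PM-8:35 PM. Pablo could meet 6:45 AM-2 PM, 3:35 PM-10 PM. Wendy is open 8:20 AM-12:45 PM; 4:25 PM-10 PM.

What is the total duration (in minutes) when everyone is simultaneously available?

265

Carol ∩ Tomás: 06:00-11:00, 16:30-18:15, 18:30-20:35, 20:50-22:00.
Carol ∩ Tomás ∩ Finn: 07:05-11:00, 18:50-20:35.
Carol ∩ Tomás ∩ Finn ∩ Pablo: 07:05-11:00, 18:50-20:35.
Carol ∩ Tomás ∩ Finn ∩ Pablo ∩ Wendy: 08:20-11:00, 18:50-20:35.
So the common availability across everyone is 08:20-11:00, 18:50-20:35.
Summing the common windows: 160 + 105 = 265 minutes.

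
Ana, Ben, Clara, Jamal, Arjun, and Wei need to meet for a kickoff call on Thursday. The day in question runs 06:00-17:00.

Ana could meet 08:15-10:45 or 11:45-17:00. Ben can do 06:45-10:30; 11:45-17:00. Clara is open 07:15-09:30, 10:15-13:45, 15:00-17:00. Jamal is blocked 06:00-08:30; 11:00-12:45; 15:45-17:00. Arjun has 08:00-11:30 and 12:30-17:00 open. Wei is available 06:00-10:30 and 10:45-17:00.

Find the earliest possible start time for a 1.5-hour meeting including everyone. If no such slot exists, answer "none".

none

Ana free: 08:15-10:45, 11:45-17:00.
Ben free: 06:45-10:30, 11:45-17:00.
Clara free: 07:15-09:30, 10:15-13:45, 15:00-17:00.
Jamal free: 08:30-11:00, 12:45-15:45 (invert busy blocks within the working day).
Arjun free: 08:00-11:30, 12:30-17:00.
Wei free: 06:00-10:30, 10:45-17:00.
Ana ∩ Ben: 08:15-10:30, 11:45-17:00.
Ana ∩ Ben ∩ Clara: 08:15-09:30, 10:15-10:30, 11:45-13:45, 15:00-17:00.
Ana ∩ Ben ∩ Clara ∩ Jamal: 08:30-09:30, 10:15-10:30, 12:45-13:45, 15:00-15:45.
Ana ∩ Ben ∩ Clara ∩ Jamal ∩ Arjun: 08:30-09:30, 10:15-10:30, 12:45-13:45, 15:00-15:45.
Ana ∩ Ben ∩ Clara ∩ Jamal ∩ Arjun ∩ Wei: 08:30-09:30, 10:15-10:30, 12:45-13:45, 15:00-15:45.
No common window is at least 90 minutes long.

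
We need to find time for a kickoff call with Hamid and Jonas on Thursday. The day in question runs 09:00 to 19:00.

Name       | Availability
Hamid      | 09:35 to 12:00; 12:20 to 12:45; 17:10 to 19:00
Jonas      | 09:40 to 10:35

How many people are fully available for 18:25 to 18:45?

1

Hamid can make the full 18:25-18:45 slot — that's 1.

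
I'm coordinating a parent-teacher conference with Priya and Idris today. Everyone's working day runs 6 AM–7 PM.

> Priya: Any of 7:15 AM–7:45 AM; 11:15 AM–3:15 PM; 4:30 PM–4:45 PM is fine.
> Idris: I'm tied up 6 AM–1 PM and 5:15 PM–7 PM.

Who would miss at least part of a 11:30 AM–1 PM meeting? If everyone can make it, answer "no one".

Idris

Priya free: 07:15-07:45, 11:15-15:15, 16:30-16:45.
Idris free: 13:00-17:15 (invert busy blocks within the working day).
Priya: free for 11:30-13:00. Idris: not fully free for 11:30-13:00.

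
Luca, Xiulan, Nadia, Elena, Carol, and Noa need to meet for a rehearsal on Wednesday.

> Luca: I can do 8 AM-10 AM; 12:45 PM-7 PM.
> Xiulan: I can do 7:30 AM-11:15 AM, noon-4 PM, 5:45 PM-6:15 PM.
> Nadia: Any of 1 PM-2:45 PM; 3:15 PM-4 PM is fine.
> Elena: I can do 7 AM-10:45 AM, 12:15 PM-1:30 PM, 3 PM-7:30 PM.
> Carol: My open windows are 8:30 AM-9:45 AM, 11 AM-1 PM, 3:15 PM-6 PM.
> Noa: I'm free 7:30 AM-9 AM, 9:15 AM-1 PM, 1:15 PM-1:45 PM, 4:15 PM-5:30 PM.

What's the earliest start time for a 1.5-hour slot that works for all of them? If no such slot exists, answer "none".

Luca ∩ Xiulan: 08:00-10:00, 12:45-16:00, 17:45-18:15.
Luca ∩ Xiulan ∩ Nadia: 13:00-14:45, 15:15-16:00.
Luca ∩ Xiulan ∩ Nadia ∩ Elena: 13:00-13:30, 15:15-16:00.
Luca ∩ Xiulan ∩ Nadia ∩ Elena ∩ Carol: 15:15-16:00.
Luca ∩ Xiulan ∩ Nadia ∩ Elena ∩ Carol ∩ Noa: ∅.
There is no time when everyone is free.
No common window is at least 90 minutes long.

none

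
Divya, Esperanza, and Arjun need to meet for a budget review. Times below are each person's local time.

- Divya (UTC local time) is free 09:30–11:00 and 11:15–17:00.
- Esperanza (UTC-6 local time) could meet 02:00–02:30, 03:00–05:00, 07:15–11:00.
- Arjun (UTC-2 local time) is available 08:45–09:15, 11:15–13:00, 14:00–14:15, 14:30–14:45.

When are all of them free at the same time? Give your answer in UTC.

10:45-11:00, 13:15-15:00, 16:00-16:15, 16:30-16:45

Divya in UTC: 09:30-11:00, 11:15-17:00.
Esperanza in UTC: 08:00-08:30, 09:00-11:00, 13:15-17:00 (add 6h to convert from UTC-6).
Arjun in UTC: 10:45-11:15, 13:15-15:00, 16:00-16:15, 16:30-16:45 (add 2h to convert from UTC-2).
Divya ∩ Esperanza: 09:30-11:00, 13:15-17:00.
Divya ∩ Esperanza ∩ Arjun: 10:45-11:00, 13:15-15:00, 16:00-16:15, 16:30-16:45.
Those are the intersection windows.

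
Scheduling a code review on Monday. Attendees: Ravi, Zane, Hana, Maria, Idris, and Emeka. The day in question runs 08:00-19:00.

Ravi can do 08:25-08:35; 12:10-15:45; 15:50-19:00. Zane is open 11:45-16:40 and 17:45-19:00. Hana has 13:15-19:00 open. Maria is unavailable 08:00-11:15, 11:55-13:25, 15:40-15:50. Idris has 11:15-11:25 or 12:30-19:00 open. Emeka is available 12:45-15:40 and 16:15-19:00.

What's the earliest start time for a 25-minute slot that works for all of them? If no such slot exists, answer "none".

13:25

Ravi free: 08:25-08:35, 12:10-15:45, 15:50-19:00.
Zane free: 11:45-16:40, 17:45-19:00.
Hana free: 13:15-19:00.
Maria free: 11:15-11:55, 13:25-15:40, 15:50-19:00 (invert busy blocks within the working day).
Idris free: 11:15-11:25, 12:30-19:00.
Emeka free: 12:45-15:40, 16:15-19:00.
Ravi ∩ Zane: 12:10-15:45, 15:50-16:40, 17:45-19:00.
Ravi ∩ Zane ∩ Hana: 13:15-15:45, 15:50-16:40, 17:45-19:00.
Ravi ∩ Zane ∩ Hana ∩ Maria: 13:25-15:40, 15:50-16:40, 17:45-19:00.
Ravi ∩ Zane ∩ Hana ∩ Maria ∩ Idris: 13:25-15:40, 15:50-16:40, 17:45-19:00.
Ravi ∩ Zane ∩ Hana ∩ Maria ∩ Idris ∩ Emeka: 13:25-15:40, 16:15-16:40, 17:45-19:00.
So the common availability across everyone is 13:25-15:40, 16:15-16:40, 17:45-19:00.
The first common window of at least 25 minutes is 13:25-15:40, so the earliest start is 13:25.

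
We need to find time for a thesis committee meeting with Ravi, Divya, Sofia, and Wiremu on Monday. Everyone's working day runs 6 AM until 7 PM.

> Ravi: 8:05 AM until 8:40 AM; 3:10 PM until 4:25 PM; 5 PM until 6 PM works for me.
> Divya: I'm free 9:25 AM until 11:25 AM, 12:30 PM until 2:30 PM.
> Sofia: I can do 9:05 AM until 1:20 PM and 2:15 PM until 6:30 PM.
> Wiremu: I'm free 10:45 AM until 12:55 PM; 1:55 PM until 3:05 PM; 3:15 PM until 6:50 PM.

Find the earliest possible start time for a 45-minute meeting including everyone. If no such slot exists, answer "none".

Ravi ∩ Divya: ∅.
Ravi ∩ Divya ∩ Sofia: ∅.
Ravi ∩ Divya ∩ Sofia ∩ Wiremu: ∅.
There is no time when everyone is free.
No common window is at least 45 minutes long.

none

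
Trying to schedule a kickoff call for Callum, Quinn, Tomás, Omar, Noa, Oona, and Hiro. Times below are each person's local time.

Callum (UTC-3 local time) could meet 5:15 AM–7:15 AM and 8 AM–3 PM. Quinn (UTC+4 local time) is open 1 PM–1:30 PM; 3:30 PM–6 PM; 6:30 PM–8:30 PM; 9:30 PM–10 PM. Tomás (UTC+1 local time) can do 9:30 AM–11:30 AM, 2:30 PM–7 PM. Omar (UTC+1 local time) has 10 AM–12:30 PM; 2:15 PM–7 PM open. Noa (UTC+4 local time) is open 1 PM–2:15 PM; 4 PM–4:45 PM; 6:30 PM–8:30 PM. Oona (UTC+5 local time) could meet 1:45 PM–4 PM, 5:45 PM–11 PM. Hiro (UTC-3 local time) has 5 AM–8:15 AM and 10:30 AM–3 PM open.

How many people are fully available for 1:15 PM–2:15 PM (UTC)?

3

Callum in UTC: 08:15-10:15, 11:00-18:00 (add 3h to convert from UTC-3).
Quinn in UTC: 09:00-09:30, 11:30-14:00, 14:30-16:30, 17:30-18:00 (subtract 4h to convert from UTC+4).
Tomás in UTC: 08:30-10:30, 13:30-18:00 (subtract 1h to convert from UTC+1).
Omar in UTC: 09:00-11:30, 13:15-18:00 (subtract 1h to convert from UTC+1).
Noa in UTC: 09:00-10:15, 12:00-12:45, 14:30-16:30 (subtract 4h to convert from UTC+4).
Oona in UTC: 08:45-11:00, 12:45-18:00 (subtract 5h to convert from UTC+5).
Hiro in UTC: 08:00-11:15, 13:30-18:00 (add 3h to convert from UTC-3).
Callum, Omar, and Oona can make the full 13:15-14:15 slot — that's 3.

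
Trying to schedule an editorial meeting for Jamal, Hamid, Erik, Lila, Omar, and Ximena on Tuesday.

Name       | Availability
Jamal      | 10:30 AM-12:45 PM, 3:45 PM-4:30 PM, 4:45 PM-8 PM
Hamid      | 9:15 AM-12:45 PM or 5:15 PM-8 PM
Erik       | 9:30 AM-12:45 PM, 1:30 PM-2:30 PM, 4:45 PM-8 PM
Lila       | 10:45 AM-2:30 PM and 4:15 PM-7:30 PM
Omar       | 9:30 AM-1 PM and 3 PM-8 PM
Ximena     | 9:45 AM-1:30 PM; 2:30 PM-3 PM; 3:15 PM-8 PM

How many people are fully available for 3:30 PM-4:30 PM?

Omar and Ximena can make the full 15:30-16:30 slot — that's 2.

2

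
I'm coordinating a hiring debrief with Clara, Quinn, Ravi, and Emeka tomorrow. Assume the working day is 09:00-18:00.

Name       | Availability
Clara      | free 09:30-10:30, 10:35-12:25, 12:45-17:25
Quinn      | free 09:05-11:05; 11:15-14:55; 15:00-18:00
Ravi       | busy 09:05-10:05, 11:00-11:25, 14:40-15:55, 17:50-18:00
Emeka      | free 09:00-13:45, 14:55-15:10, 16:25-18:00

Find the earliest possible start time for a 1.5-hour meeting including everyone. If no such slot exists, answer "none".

none

Clara free: 09:30-10:30, 10:35-12:25, 12:45-17:25.
Quinn free: 09:05-11:05, 11:15-14:55, 15:00-18:00.
Ravi free: 09:00-09:05, 10:05-11:00, 11:25-14:40, 15:55-17:50 (invert busy blocks within the working day).
Emeka free: 09:00-13:45, 14:55-15:10, 16:25-18:00.
Clara ∩ Quinn: 09:30-10:30, 10:35-11:05, 11:15-12:25, 12:45-14:55, 15:00-17:25.
Clara ∩ Quinn ∩ Ravi: 10:05-10:30, 10:35-11:00, 11:25-12:25, 12:45-14:40, 15:55-17:25.
Clara ∩ Quinn ∩ Ravi ∩ Emeka: 10:05-10:30, 10:35-11:00, 11:25-12:25, 12:45-13:45, 16:25-17:25.
No common window is at least 90 minutes long.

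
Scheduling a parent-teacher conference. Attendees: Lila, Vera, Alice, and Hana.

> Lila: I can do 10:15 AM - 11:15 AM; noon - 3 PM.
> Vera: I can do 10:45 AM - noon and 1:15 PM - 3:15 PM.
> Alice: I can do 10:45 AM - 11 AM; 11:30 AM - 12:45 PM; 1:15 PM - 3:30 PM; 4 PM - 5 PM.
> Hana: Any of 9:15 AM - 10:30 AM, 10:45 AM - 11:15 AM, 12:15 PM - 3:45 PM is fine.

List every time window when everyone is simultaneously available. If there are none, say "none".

10:45-11:00, 13:15-15:00

Lila ∩ Vera: 10:45-11:15, 13:15-15:00.
Lila ∩ Vera ∩ Alice: 10:45-11:00, 13:15-15:00.
Lila ∩ Vera ∩ Alice ∩ Hana: 10:45-11:00, 13:15-15:00.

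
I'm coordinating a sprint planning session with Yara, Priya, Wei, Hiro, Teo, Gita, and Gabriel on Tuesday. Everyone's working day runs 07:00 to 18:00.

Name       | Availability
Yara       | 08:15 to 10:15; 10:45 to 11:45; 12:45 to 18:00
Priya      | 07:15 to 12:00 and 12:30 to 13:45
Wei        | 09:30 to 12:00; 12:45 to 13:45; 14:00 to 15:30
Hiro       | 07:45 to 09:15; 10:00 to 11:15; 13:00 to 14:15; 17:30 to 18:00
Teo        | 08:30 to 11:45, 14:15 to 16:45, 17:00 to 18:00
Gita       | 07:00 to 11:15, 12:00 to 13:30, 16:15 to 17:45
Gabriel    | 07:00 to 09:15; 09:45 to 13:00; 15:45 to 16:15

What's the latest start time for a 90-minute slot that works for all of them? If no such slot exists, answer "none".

none

Yara ∩ Priya: 08:15-10:15, 10:45-11:45, 12:45-13:45.
Yara ∩ Priya ∩ Wei: 09:30-10:15, 10:45-11:45, 12:45-13:45.
Yara ∩ Priya ∩ Wei ∩ Hiro: 10:00-10:15, 10:45-11:15, 13:00-13:45.
Yara ∩ Priya ∩ Wei ∩ Hiro ∩ Teo: 10:00-10:15, 10:45-11:15.
Yara ∩ Priya ∩ Wei ∩ Hiro ∩ Teo ∩ Gita: 10:00-10:15, 10:45-11:15.
Yara ∩ Priya ∩ Wei ∩ Hiro ∩ Teo ∩ Gita ∩ Gabriel: 10:00-10:15, 10:45-11:15.
Those are the intersection windows.
No common window is at least 90 minutes long.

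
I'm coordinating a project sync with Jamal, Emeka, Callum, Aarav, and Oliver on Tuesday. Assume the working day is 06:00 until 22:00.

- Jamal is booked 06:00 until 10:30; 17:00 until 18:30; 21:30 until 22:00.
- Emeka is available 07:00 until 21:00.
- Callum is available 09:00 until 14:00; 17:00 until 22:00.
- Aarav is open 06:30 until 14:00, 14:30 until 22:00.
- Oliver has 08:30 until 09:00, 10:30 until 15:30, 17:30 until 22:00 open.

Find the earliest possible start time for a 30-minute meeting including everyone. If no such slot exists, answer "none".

Jamal free: 10:30-17:00, 18:30-21:30 (invert busy blocks within the working day).
Emeka free: 07:00-21:00.
Callum free: 09:00-14:00, 17:00-22:00.
Aarav free: 06:30-14:00, 14:30-22:00.
Oliver free: 08:30-09:00, 10:30-15:30, 17:30-22:00.
Jamal ∩ Emeka: 10:30-17:00, 18:30-21:00.
Jamal ∩ Emeka ∩ Callum: 10:30-14:00, 18:30-21:00.
Jamal ∩ Emeka ∩ Callum ∩ Aarav: 10:30-14:00, 18:30-21:00.
Jamal ∩ Emeka ∩ Callum ∩ Aarav ∩ Oliver: 10:30-14:00, 18:30-21:00.
The first common window of at least 30 minutes is 10:30-14:00, so the earliest start is 10:30.

10:30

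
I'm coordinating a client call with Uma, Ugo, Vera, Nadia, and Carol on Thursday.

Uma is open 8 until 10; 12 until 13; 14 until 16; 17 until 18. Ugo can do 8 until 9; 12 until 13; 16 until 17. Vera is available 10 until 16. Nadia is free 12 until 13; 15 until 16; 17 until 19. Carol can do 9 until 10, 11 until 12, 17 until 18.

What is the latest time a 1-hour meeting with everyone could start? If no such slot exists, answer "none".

Uma ∩ Ugo: 08:00-09:00, 12:00-13:00.
Uma ∩ Ugo ∩ Vera: 12:00-13:00.
Uma ∩ Ugo ∩ Vera ∩ Nadia: 12:00-13:00.
Uma ∩ Ugo ∩ Vera ∩ Nadia ∩ Carol: ∅.
There is no time when everyone is free.
No common window is at least 60 minutes long.

none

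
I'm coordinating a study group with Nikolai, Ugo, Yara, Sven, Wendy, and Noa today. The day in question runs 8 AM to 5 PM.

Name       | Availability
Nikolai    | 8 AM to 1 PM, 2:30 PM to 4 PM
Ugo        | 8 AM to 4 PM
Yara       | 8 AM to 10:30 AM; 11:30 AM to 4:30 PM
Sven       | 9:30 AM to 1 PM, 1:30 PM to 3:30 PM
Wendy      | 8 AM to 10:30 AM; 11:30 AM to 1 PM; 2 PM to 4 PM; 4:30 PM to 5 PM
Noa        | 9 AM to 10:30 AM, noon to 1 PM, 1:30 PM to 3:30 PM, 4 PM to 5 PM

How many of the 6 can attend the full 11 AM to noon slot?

Nikolai, Ugo, and Sven can make the full 11:00-12:00 slot — that's 3.

3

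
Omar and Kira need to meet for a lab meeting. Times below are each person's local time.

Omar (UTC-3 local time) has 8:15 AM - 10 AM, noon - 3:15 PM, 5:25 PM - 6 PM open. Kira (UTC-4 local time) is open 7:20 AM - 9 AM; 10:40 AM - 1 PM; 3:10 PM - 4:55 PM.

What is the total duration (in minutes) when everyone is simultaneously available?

250

Omar in UTC: 11:15-13:00, 15:00-18:15, 20:25-21:00 (add 3h to convert from UTC-3).
Kira in UTC: 11:20-13:00, 14:40-17:00, 19:10-20:55 (add 4h to convert from UTC-4).
Omar ∩ Kira: 11:20-13:00, 15:00-17:00, 20:25-20:55.
Those are the intersection windows.
Summing the common windows: 100 + 120 + 30 = 250 minutes.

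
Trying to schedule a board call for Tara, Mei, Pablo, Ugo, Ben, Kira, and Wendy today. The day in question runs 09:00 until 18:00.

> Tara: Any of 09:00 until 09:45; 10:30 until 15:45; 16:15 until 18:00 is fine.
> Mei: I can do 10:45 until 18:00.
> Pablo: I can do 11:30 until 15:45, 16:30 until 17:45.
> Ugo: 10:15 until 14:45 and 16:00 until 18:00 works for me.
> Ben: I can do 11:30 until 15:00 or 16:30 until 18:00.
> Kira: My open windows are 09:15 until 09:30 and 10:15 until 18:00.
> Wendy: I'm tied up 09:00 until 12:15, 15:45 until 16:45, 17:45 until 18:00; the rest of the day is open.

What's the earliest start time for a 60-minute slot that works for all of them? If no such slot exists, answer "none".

Tara free: 09:00-09:45, 10:30-15:45, 16:15-18:00.
Mei free: 10:45-18:00.
Pablo free: 11:30-15:45, 16:30-17:45.
Ugo free: 10:15-14:45, 16:00-18:00.
Ben free: 11:30-15:00, 16:30-18:00.
Kira free: 09:15-09:30, 10:15-18:00.
Wendy free: 12:15-15:45, 16:45-17:45 (invert busy blocks within the working day).
Tara ∩ Mei: 10:45-15:45, 16:15-18:00.
Tara ∩ Mei ∩ Pablo: 11:30-15:45, 16:30-17:45.
Tara ∩ Mei ∩ Pablo ∩ Ugo: 11:30-14:45, 16:30-17:45.
Tara ∩ Mei ∩ Pablo ∩ Ugo ∩ Ben: 11:30-14:45, 16:30-17:45.
Tara ∩ Mei ∩ Pablo ∩ Ugo ∩ Ben ∩ Kira: 11:30-14:45, 16:30-17:45.
Tara ∩ Mei ∩ Pablo ∩ Ugo ∩ Ben ∩ Kira ∩ Wendy: 12:15-14:45, 16:45-17:45.
The first common window of at least 60 minutes is 12:15-14:45, so the earliest start is 12:15.

12:15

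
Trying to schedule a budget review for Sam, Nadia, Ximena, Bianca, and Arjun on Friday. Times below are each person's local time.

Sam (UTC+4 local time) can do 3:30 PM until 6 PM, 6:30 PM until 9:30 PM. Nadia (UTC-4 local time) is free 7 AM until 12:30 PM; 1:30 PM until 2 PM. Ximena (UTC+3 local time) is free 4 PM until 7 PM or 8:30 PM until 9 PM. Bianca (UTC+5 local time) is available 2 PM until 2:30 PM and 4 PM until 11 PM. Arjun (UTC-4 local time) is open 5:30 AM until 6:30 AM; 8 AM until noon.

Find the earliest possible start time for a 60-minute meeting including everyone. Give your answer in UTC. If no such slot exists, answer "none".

Sam in UTC: 11:30-14:00, 14:30-17:30 (subtract 4h to convert from UTC+4).
Nadia in UTC: 11:00-16:30, 17:30-18:00 (add 4h to convert from UTC-4).
Ximena in UTC: 13:00-16:00, 17:30-18:00 (subtract 3h to convert from UTC+3).
Bianca in UTC: 09:00-09:30, 11:00-18:00 (subtract 5h to convert from UTC+5).
Arjun in UTC: 09:30-10:30, 12:00-16:00 (add 4h to convert from UTC-4).
Sam ∩ Nadia: 11:30-14:00, 14:30-16:30.
Sam ∩ Nadia ∩ Ximena: 13:00-14:00, 14:30-16:00.
Sam ∩ Nadia ∩ Ximena ∩ Bianca: 13:00-14:00, 14:30-16:00.
Sam ∩ Nadia ∩ Ximena ∩ Bianca ∩ Arjun: 13:00-14:00, 14:30-16:00.
The first common window of at least 60 minutes is 13:00-14:00, so the earliest start is 13:00.

13:00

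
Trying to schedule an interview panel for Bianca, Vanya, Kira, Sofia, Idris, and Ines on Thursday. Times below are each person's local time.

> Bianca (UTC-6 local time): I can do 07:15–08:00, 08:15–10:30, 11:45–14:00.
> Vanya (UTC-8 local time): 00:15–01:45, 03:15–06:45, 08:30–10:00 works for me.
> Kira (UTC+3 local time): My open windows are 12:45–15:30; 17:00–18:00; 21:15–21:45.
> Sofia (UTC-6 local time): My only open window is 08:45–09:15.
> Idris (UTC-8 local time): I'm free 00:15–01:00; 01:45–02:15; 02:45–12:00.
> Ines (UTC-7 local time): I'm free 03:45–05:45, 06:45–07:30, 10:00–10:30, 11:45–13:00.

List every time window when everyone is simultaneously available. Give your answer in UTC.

none

Bianca in UTC: 13:15-14:00, 14:15-16:30, 17:45-20:00 (add 6h to convert from UTC-6).
Vanya in UTC: 08:15-09:45, 11:15-14:45, 16:30-18:00 (add 8h to convert from UTC-8).
Kira in UTC: 09:45-12:30, 14:00-15:00, 18:15-18:45 (subtract 3h to convert from UTC+3).
Sofia in UTC: 14:45-15:15 (add 6h to convert from UTC-6).
Idris in UTC: 08:15-09:00, 09:45-10:15, 10:45-20:00 (add 8h to convert from UTC-8).
Ines in UTC: 10:45-12:45, 13:45-14:30, 17:00-17:30, 18:45-20:00 (add 7h to convert from UTC-7).
Bianca ∩ Vanya: 13:15-14:00, 14:15-14:45, 17:45-18:00.
Bianca ∩ Vanya ∩ Kira: 14:15-14:45.
Bianca ∩ Vanya ∩ Kira ∩ Sofia: ∅.
Bianca ∩ Vanya ∩ Kira ∩ Sofia ∩ Idris: ∅.
Bianca ∩ Vanya ∩ Kira ∩ Sofia ∩ Idris ∩ Ines: ∅.
There is no time when everyone is free.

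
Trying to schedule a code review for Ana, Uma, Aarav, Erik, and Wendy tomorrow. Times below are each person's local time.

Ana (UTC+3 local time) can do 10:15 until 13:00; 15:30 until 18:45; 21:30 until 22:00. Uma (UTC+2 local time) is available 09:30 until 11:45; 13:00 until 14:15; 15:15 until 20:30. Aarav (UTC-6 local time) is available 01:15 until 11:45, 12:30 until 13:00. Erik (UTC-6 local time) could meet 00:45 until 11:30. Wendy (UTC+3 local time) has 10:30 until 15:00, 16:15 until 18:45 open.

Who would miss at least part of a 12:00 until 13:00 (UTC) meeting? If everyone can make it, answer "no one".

Ana in UTC: 07:15-10:00, 12:30-15:45, 18:30-19:00 (subtract 3h to convert from UTC+3).
Uma in UTC: 07:30-09:45, 11:00-12:15, 13:15-18:30 (subtract 2h to convert from UTC+2).
Aarav in UTC: 07:15-17:45, 18:30-19:00 (add 6h to convert from UTC-6).
Erik in UTC: 06:45-17:30 (add 6h to convert from UTC-6).
Wendy in UTC: 07:30-12:00, 13:15-15:45 (subtract 3h to convert from UTC+3).
Ana: not fully free for 12:00-13:00. Uma: not fully free for 12:00-13:00. Aarav: free for 12:00-13:00. Erik: free for 12:00-13:00. Wendy: not fully free for 12:00-13:00.

Ana, Uma, Wendy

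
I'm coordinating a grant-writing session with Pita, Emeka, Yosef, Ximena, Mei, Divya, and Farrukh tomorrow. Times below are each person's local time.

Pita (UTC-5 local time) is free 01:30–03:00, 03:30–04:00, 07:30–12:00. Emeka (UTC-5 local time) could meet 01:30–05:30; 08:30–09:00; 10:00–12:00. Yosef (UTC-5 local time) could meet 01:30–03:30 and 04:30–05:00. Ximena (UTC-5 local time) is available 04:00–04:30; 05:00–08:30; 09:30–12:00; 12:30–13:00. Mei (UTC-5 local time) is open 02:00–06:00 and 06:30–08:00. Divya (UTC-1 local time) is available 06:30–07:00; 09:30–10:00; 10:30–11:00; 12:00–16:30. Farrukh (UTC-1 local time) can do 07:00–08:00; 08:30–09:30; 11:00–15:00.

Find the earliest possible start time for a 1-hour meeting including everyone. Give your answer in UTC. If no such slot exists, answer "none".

Pita in UTC: 06:30-08:00, 08:30-09:00, 12:30-17:00 (add 5h to convert from UTC-5).
Emeka in UTC: 06:30-10:30, 13:30-14:00, 15:00-17:00 (add 5h to convert from UTC-5).
Yosef in UTC: 06:30-08:30, 09:30-10:00 (add 5h to convert from UTC-5).
Ximena in UTC: 09:00-09:30, 10:00-13:30, 14:30-17:00, 17:30-18:00 (add 5h to convert from UTC-5).
Mei in UTC: 07:00-11:00, 11:30-13:00 (add 5h to convert from UTC-5).
Divya in UTC: 07:30-08:00, 10:30-11:00, 11:30-12:00, 13:00-17:30 (add 1h to convert from UTC-1).
Farrukh in UTC: 08:00-09:00, 09:30-10:30, 12:00-16:00 (add 1h to convert from UTC-1).
Pita ∩ Emeka: 06:30-08:00, 08:30-09:00, 13:30-14:00, 15:00-17:00.
Pita ∩ Emeka ∩ Yosef: 06:30-08:00.
Pita ∩ Emeka ∩ Yosef ∩ Ximena: ∅.
Pita ∩ Emeka ∩ Yosef ∩ Ximena ∩ Mei: ∅.
Pita ∩ Emeka ∩ Yosef ∩ Ximena ∩ Mei ∩ Divya: ∅.
Pita ∩ Emeka ∩ Yosef ∩ Ximena ∩ Mei ∩ Divya ∩ Farrukh: ∅.
There is no time when everyone is free.
No common window is at least 60 minutes long.

none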